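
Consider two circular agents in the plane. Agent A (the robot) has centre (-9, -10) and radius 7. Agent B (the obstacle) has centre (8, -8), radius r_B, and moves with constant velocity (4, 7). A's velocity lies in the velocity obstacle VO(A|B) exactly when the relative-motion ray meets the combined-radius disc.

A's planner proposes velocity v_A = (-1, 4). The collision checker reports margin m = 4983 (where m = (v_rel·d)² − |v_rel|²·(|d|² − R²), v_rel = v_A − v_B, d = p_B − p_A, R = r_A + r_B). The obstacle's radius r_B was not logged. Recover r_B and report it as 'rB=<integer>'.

m = 4983
d = (17, 2);  v_rel = (-5, -3),  |v_rel|² = 34
v_rel×d = (-5)·(2) − (-3)·(17) = 41
since m = R²·34 − 41²:  R² = (1681 + 4983) / 34 = 196
R = √196 = 14  ⇒  r_B = 14 − 7 = 7

rB=7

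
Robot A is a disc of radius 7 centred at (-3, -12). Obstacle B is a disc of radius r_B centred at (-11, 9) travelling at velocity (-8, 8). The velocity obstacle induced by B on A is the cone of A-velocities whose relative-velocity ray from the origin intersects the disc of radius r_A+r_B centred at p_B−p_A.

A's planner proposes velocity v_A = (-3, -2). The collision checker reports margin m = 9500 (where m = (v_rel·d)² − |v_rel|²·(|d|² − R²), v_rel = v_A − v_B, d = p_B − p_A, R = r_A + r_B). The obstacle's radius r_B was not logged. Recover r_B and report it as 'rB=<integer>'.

m = 9500
d = (-8, 21);  v_rel = (5, -10),  |v_rel|² = 125
v_rel×d = (5)·(21) − (-10)·(-8) = 25
since m = R²·125 − 25²:  R² = (625 + 9500) / 125 = 81
R = √81 = 9  ⇒  r_B = 9 − 7 = 2

rB=2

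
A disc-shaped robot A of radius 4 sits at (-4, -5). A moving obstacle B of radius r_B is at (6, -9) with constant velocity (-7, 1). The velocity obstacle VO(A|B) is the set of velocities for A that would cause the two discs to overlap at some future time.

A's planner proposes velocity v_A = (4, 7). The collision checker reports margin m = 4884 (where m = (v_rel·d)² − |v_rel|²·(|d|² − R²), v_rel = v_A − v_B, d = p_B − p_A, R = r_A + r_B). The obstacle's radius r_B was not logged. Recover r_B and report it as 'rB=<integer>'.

m = 4884
d = (10, -4);  v_rel = (11, 6),  |v_rel|² = 157
v_rel×d = (11)·(-4) − (6)·(10) = -104
since m = R²·157 − (-104)²:  R² = (10816 + 4884) / 157 = 100
R = √100 = 10  ⇒  r_B = 10 − 4 = 6

rB=6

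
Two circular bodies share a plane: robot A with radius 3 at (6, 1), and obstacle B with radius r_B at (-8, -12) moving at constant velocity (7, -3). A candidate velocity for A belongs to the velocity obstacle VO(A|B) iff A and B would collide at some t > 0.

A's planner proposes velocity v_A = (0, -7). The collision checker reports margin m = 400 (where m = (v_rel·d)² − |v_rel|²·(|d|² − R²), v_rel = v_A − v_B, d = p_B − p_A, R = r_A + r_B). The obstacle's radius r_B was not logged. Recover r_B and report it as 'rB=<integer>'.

m = 400
d = (-14, -13);  v_rel = (-7, -4),  |v_rel|² = 65
v_rel×d = (-7)·(-13) − (-4)·(-14) = 35
since m = R²·65 − 35²:  R² = (1225 + 400) / 65 = 25
R = √25 = 5  ⇒  r_B = 5 − 3 = 2

rB=2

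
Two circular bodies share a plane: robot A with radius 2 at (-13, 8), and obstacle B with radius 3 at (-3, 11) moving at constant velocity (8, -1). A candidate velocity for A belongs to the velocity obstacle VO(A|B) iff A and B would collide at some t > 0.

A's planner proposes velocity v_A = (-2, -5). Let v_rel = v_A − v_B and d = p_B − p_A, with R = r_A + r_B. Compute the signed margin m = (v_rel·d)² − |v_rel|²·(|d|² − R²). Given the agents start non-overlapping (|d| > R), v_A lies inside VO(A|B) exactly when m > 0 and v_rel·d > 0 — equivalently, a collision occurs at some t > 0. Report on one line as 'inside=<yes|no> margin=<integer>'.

d = (10, 3),  |d|² = 109;  R = 2+3 = 5,  c = 109−5² = 84
v_rel = (-10, -4),  |v_rel|² = 116;  v_rel·d = (-10)·(10) + (-4)·(3) = -112
116·t² + 224·t + 84 = 0  ⇒  m = (-112)² − 116·84 = 2800
m = 2800 > 0,  v_rel·d = -112 < 0  ⇒  outside

inside=no margin=2800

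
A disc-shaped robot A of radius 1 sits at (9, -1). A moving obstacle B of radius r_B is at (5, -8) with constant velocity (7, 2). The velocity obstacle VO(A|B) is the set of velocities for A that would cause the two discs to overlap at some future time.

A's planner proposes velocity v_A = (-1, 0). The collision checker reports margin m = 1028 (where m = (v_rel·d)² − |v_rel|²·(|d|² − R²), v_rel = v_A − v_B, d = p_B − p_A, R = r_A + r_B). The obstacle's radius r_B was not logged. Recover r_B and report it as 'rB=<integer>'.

m = 1028
d = (-4, -7);  v_rel = (-8, -2),  |v_rel|² = 68
v_rel×d = (-8)·(-7) − (-2)·(-4) = 48
since m = R²·68 − 48²:  R² = (2304 + 1028) / 68 = 49
R = √49 = 7  ⇒  r_B = 7 − 1 = 6

rB=6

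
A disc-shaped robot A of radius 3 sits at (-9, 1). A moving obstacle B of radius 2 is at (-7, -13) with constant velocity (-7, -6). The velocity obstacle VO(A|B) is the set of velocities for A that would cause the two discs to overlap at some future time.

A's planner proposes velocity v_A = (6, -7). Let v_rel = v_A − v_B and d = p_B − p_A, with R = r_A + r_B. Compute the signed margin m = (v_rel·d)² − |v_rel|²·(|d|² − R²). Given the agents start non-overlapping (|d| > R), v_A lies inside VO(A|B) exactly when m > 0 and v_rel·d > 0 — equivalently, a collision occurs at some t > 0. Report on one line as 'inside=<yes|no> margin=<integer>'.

d = (2, -14),  |d|² = 200;  R = 3+2 = 5,  c = 200−5² = 175
v_rel = (13, -1),  |v_rel|² = 170;  v_rel·d = (13)·(2) + (-1)·(-14) = 40
170·t² − 80·t + 175 = 0  ⇒  m = 40² − 170·175 = -28150
m = -28150 < 0,  v_rel·d = 40 > 0  ⇒  outside

inside=no margin=-28150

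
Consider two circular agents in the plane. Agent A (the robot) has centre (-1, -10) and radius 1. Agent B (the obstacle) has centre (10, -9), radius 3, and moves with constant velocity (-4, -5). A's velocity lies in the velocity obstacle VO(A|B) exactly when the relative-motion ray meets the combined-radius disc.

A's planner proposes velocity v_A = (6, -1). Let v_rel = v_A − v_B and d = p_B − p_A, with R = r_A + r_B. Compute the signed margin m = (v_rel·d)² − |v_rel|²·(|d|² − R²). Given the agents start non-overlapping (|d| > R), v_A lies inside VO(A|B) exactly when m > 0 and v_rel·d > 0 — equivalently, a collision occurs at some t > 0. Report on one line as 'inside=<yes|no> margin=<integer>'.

d = (11, 1),  |d|² = 122;  R = 1+3 = 4,  c = 122−4² = 106
v_rel = (10, 4),  |v_rel|² = 116;  v_rel·d = (10)·(11) + (4)·(1) = 114
116·t² − 228·t + 106 = 0  ⇒  m = 114² − 116·106 = 700
m = 700 > 0,  v_rel·d = 114 > 0  ⇒  inside

inside=yes margin=700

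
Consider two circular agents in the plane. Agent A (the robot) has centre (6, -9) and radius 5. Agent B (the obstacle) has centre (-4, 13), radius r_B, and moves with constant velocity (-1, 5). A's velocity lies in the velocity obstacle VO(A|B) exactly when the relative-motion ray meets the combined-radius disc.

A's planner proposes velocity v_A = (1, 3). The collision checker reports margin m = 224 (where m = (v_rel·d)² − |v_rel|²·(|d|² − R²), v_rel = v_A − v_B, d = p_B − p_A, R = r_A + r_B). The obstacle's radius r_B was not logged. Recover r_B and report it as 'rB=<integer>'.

m = 224
d = (-10, 22);  v_rel = (2, -2),  |v_rel|² = 8
v_rel×d = (2)·(22) − (-2)·(-10) = 24
since m = R²·8 − 24²:  R² = (576 + 224) / 8 = 100
R = √100 = 10  ⇒  r_B = 10 − 5 = 5

rB=5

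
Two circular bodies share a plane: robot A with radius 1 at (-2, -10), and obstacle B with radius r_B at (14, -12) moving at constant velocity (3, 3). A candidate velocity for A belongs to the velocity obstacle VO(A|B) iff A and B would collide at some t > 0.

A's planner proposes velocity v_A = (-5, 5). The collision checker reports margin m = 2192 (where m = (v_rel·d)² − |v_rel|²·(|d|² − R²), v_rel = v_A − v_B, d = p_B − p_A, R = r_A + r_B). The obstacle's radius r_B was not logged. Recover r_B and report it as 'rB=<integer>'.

m = 2192
d = (16, -2);  v_rel = (-8, 2),  |v_rel|² = 68
v_rel×d = (-8)·(-2) − (2)·(16) = -16
since m = R²·68 − (-16)²:  R² = (256 + 2192) / 68 = 36
R = √36 = 6  ⇒  r_B = 6 − 1 = 5

rB=5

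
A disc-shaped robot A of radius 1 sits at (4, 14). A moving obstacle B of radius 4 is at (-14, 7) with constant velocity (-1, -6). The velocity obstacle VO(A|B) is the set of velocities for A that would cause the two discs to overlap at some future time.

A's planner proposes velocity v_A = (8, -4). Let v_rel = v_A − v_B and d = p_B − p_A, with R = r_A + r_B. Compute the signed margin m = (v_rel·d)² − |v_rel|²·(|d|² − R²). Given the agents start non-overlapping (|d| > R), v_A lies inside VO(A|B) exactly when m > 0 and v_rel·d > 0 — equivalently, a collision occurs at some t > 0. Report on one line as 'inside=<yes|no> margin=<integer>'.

d = (-18, -7),  |d|² = 373;  R = 1+4 = 5,  c = 373−5² = 348
v_rel = (9, 2),  |v_rel|² = 85;  v_rel·d = (9)·(-18) + (2)·(-7) = -176
85·t² + 352·t + 348 = 0  ⇒  m = (-176)² − 85·348 = 1396
m = 1396 > 0,  v_rel·d = -176 < 0  ⇒  outside

inside=no margin=1396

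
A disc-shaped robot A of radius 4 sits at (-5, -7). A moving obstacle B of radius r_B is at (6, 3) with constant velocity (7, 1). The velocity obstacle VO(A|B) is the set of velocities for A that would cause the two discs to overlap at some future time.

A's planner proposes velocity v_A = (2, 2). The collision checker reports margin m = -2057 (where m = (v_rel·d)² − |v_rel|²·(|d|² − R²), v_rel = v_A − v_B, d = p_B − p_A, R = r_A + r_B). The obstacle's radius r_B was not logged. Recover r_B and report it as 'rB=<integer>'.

m = -2057
d = (11, 10);  v_rel = (-5, 1),  |v_rel|² = 26
v_rel×d = (-5)·(10) − (1)·(11) = -61
since m = R²·26 − (-61)²:  R² = (3721 + -2057) / 26 = 64
R = √64 = 8  ⇒  r_B = 8 − 4 = 4

rB=4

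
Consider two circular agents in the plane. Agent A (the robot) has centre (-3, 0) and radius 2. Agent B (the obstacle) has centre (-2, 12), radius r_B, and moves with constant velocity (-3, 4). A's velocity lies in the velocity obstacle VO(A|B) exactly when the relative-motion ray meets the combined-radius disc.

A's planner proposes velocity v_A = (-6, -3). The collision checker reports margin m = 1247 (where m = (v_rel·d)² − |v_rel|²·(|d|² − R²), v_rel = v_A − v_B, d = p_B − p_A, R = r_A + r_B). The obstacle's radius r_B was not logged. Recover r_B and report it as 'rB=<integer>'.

m = 1247
d = (1, 12);  v_rel = (-3, -7),  |v_rel|² = 58
v_rel×d = (-3)·(12) − (-7)·(1) = -29
since m = R²·58 − (-29)²:  R² = (841 + 1247) / 58 = 36
R = √36 = 6  ⇒  r_B = 6 − 2 = 4

rB=4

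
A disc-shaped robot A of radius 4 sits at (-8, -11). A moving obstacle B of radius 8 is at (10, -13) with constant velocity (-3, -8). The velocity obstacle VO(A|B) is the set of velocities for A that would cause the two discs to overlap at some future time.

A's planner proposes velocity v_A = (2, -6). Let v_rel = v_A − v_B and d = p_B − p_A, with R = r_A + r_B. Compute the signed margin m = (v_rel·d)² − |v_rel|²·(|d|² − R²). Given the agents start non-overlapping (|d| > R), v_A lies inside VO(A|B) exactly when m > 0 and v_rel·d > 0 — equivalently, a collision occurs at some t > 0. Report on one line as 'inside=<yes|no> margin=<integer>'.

d = (18, -2),  |d|² = 328;  R = 4+8 = 12,  c = 328−12² = 184
v_rel = (5, 2),  |v_rel|² = 29;  v_rel·d = (5)·(18) + (2)·(-2) = 86
29·t² − 172·t + 184 = 0  ⇒  m = 86² − 29·184 = 2060
m = 2060 > 0,  v_rel·d = 86 > 0  ⇒  inside

inside=yes margin=2060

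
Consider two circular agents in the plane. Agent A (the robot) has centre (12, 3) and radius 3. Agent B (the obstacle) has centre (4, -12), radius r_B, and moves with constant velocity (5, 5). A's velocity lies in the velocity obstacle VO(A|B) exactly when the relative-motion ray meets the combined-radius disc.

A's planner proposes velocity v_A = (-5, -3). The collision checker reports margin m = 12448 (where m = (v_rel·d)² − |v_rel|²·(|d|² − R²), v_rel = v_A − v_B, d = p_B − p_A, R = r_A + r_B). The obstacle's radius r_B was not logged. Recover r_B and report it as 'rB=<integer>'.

m = 12448
d = (-8, -15);  v_rel = (-10, -8),  |v_rel|² = 164
v_rel×d = (-10)·(-15) − (-8)·(-8) = 86
since m = R²·164 − 86²:  R² = (7396 + 12448) / 164 = 121
R = √121 = 11  ⇒  r_B = 11 − 3 = 8

rB=8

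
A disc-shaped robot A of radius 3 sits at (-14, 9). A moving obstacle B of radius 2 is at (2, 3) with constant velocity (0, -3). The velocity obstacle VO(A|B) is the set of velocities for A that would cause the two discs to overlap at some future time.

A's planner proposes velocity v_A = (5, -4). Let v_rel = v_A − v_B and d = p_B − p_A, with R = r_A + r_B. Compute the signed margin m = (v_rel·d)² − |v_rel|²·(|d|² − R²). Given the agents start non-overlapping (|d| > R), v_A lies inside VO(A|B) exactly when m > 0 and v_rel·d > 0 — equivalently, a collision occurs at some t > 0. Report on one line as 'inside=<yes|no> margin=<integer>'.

d = (16, -6),  |d|² = 292;  R = 3+2 = 5,  c = 292−5² = 267
v_rel = (5, -1),  |v_rel|² = 26;  v_rel·d = (5)·(16) + (-1)·(-6) = 86
26·t² − 172·t + 267 = 0  ⇒  m = 86² − 26·267 = 454
m = 454 > 0,  v_rel·d = 86 > 0  ⇒  inside

inside=yes margin=454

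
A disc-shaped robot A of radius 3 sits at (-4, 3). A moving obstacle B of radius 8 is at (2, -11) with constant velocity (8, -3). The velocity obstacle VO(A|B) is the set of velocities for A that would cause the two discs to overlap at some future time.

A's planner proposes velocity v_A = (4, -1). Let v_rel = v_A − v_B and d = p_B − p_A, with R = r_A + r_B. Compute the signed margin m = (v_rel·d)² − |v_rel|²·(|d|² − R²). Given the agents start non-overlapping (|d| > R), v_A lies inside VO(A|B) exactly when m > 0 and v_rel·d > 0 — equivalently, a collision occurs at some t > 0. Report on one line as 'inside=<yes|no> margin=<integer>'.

d = (6, -14),  |d|² = 232;  R = 3+8 = 11,  c = 232−11² = 111
v_rel = (-4, 2),  |v_rel|² = 20;  v_rel·d = (-4)·(6) + (2)·(-14) = -52
20·t² + 104·t + 111 = 0  ⇒  m = (-52)² − 20·111 = 484
m = 484 > 0,  v_rel·d = -52 < 0  ⇒  outside

inside=no margin=484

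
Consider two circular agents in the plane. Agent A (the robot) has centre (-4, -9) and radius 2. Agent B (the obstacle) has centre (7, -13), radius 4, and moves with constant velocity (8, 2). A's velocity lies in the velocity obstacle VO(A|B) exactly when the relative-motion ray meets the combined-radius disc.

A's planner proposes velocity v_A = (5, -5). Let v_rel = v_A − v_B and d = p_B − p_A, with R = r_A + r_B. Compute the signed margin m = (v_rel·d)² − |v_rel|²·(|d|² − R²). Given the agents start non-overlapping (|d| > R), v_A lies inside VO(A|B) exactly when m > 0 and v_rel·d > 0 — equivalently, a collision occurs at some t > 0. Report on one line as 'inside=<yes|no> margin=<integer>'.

d = (11, -4),  |d|² = 137;  R = 2+4 = 6,  c = 137−6² = 101
v_rel = (-3, -7),  |v_rel|² = 58;  v_rel·d = (-3)·(11) + (-7)·(-4) = -5
58·t² + 10·t + 101 = 0  ⇒  m = (-5)² − 58·101 = -5833
m = -5833 < 0,  v_rel·d = -5 < 0  ⇒  outside

inside=no margin=-5833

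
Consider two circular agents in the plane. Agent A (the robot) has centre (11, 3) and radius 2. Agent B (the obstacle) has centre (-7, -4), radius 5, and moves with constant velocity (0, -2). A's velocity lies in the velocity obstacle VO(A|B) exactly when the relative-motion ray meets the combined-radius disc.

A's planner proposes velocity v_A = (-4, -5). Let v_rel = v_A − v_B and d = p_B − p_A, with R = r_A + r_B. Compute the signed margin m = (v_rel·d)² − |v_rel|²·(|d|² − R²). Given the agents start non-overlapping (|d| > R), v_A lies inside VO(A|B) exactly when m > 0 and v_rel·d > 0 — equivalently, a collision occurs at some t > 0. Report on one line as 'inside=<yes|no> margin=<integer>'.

d = (-18, -7),  |d|² = 373;  R = 2+5 = 7,  c = 373−7² = 324
v_rel = (-4, -3),  |v_rel|² = 25;  v_rel·d = (-4)·(-18) + (-3)·(-7) = 93
25·t² − 186·t + 324 = 0  ⇒  m = 93² − 25·324 = 549
m = 549 > 0,  v_rel·d = 93 > 0  ⇒  inside

inside=yes margin=549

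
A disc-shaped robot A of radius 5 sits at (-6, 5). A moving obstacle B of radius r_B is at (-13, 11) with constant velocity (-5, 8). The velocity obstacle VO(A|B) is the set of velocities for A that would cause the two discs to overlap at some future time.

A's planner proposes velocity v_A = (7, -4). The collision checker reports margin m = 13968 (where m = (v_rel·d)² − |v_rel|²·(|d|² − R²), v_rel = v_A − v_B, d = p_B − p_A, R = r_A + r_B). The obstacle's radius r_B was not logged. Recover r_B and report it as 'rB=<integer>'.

m = 13968
d = (-7, 6);  v_rel = (12, -12),  |v_rel|² = 288
v_rel×d = (12)·(6) − (-12)·(-7) = -12
since m = R²·288 − (-12)²:  R² = (144 + 13968) / 288 = 49
R = √49 = 7  ⇒  r_B = 7 − 5 = 2

rB=2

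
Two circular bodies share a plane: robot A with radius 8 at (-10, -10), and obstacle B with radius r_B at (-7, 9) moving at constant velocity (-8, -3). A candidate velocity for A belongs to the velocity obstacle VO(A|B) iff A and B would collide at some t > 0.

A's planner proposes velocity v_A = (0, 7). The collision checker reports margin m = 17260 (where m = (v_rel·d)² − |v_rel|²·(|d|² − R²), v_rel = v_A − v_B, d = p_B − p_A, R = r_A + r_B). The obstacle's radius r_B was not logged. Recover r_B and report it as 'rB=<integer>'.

m = 17260
d = (3, 19);  v_rel = (8, 10),  |v_rel|² = 164
v_rel×d = (8)·(19) − (10)·(3) = 122
since m = R²·164 − 122²:  R² = (14884 + 17260) / 164 = 196
R = √196 = 14  ⇒  r_B = 14 − 8 = 6

rB=6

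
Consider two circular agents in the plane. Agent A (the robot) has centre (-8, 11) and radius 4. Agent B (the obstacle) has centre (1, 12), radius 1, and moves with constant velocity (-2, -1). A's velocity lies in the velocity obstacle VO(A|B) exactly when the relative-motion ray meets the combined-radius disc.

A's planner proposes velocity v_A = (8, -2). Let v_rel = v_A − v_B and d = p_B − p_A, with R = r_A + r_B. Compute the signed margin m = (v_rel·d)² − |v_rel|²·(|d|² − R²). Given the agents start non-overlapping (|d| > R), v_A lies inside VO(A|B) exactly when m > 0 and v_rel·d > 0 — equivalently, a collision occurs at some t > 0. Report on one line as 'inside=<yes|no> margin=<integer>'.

d = (9, 1),  |d|² = 82;  R = 4+1 = 5,  c = 82−5² = 57
v_rel = (10, -1),  |v_rel|² = 101;  v_rel·d = (10)·(9) + (-1)·(1) = 89
101·t² − 178·t + 57 = 0  ⇒  m = 89² − 101·57 = 2164
m = 2164 > 0,  v_rel·d = 89 > 0  ⇒  inside

inside=yes margin=2164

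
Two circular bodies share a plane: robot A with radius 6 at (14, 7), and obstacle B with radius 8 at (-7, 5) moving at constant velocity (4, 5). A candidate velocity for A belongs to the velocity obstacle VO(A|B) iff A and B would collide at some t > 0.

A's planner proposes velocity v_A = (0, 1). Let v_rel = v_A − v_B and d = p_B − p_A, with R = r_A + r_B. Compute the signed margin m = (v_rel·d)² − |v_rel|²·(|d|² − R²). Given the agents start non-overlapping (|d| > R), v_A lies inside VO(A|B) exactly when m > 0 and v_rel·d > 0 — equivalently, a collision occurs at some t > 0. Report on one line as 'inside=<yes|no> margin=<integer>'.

d = (-21, -2),  |d|² = 445;  R = 6+8 = 14,  c = 445−14² = 249
v_rel = (-4, -4),  |v_rel|² = 32;  v_rel·d = (-4)·(-21) + (-4)·(-2) = 92
32·t² − 184·t + 249 = 0  ⇒  m = 92² − 32·249 = 496
m = 496 > 0,  v_rel·d = 92 > 0  ⇒  inside

inside=yes margin=496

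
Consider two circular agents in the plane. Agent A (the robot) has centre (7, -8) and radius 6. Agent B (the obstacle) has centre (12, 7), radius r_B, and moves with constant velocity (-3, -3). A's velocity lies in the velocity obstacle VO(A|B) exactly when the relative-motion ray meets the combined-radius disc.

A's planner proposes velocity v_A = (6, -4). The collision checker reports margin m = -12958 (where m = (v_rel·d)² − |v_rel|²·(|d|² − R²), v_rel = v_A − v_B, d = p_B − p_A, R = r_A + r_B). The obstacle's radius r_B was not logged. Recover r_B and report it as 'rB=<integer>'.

m = -12958
d = (5, 15);  v_rel = (9, -1),  |v_rel|² = 82
v_rel×d = (9)·(15) − (-1)·(5) = 140
since m = R²·82 − 140²:  R² = (19600 + -12958) / 82 = 81
R = √81 = 9  ⇒  r_B = 9 − 6 = 3

rB=3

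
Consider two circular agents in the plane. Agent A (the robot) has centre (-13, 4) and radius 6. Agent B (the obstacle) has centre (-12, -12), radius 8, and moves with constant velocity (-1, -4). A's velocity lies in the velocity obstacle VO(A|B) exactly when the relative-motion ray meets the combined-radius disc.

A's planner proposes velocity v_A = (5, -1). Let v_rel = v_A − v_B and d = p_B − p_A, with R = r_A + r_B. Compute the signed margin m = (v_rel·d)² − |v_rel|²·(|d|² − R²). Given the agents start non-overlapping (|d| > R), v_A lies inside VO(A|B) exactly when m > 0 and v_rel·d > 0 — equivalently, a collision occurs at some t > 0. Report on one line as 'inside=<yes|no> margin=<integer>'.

d = (1, -16),  |d|² = 257;  R = 6+8 = 14,  c = 257−14² = 61
v_rel = (6, 3),  |v_rel|² = 45;  v_rel·d = (6)·(1) + (3)·(-16) = -42
45·t² + 84·t + 61 = 0  ⇒  m = (-42)² − 45·61 = -981
m = -981 < 0,  v_rel·d = -42 < 0  ⇒  outside

inside=no margin=-981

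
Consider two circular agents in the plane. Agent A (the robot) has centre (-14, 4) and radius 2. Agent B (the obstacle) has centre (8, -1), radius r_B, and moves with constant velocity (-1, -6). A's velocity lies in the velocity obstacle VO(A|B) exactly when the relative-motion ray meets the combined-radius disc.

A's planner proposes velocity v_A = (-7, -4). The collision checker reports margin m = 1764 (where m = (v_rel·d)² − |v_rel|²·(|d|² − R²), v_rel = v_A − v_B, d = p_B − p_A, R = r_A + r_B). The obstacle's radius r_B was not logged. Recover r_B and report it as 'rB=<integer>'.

m = 1764
d = (22, -5);  v_rel = (-6, 2),  |v_rel|² = 40
v_rel×d = (-6)·(-5) − (2)·(22) = -14
since m = R²·40 − (-14)²:  R² = (196 + 1764) / 40 = 49
R = √49 = 7  ⇒  r_B = 7 − 2 = 5

rB=5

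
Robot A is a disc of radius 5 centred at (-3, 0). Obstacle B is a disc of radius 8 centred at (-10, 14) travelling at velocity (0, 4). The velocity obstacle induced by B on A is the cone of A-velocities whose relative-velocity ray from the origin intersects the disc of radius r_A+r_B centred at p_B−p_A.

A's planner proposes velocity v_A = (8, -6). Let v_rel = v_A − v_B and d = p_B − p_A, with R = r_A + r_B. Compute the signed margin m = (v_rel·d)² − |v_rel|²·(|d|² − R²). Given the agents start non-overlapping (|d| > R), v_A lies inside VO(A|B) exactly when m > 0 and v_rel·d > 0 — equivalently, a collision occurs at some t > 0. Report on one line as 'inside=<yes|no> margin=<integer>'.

d = (-7, 14),  |d|² = 245;  R = 5+8 = 13,  c = 245−13² = 76
v_rel = (8, -10),  |v_rel|² = 164;  v_rel·d = (8)·(-7) + (-10)·(14) = -196
164·t² + 392·t + 76 = 0  ⇒  m = (-196)² − 164·76 = 25952
m = 25952 > 0,  v_rel·d = -196 < 0  ⇒  outside

inside=no margin=25952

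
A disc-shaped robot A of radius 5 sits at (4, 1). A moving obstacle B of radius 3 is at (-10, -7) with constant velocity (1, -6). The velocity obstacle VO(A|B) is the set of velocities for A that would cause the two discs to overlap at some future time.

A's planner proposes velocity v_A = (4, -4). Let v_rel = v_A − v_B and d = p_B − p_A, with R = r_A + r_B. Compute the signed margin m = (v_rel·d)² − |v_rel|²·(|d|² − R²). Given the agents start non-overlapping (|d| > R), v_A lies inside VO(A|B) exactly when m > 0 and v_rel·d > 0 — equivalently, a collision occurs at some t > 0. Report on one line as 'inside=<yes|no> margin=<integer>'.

d = (-14, -8),  |d|² = 260;  R = 5+3 = 8,  c = 260−8² = 196
v_rel = (3, 2),  |v_rel|² = 13;  v_rel·d = (3)·(-14) + (2)·(-8) = -58
13·t² + 116·t + 196 = 0  ⇒  m = (-58)² − 13·196 = 816
m = 816 > 0,  v_rel·d = -58 < 0  ⇒  outside

inside=no margin=816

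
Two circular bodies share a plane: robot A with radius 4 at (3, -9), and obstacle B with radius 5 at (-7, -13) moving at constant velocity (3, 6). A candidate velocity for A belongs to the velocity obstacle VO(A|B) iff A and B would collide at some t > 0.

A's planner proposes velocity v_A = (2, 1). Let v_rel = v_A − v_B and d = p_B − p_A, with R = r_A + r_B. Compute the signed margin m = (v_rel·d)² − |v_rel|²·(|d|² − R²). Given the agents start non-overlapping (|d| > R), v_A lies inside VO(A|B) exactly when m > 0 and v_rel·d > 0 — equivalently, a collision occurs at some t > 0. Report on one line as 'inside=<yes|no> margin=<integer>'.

d = (-10, -4),  |d|² = 116;  R = 4+5 = 9,  c = 116−9² = 35
v_rel = (-1, -5),  |v_rel|² = 26;  v_rel·d = (-1)·(-10) + (-5)·(-4) = 30
26·t² − 60·t + 35 = 0  ⇒  m = 30² − 26·35 = -10
m = -10 < 0,  v_rel·d = 30 > 0  ⇒  outside

inside=no margin=-10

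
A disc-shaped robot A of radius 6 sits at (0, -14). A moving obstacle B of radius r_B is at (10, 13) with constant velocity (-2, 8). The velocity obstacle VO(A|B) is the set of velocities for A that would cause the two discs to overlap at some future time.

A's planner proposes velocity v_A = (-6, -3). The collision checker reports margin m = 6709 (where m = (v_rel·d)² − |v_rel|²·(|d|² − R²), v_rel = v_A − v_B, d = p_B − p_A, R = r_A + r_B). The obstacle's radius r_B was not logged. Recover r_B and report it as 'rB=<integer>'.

m = 6709
d = (10, 27);  v_rel = (-4, -11),  |v_rel|² = 137
v_rel×d = (-4)·(27) − (-11)·(10) = 2
since m = R²·137 − 2²:  R² = (4 + 6709) / 137 = 49
R = √49 = 7  ⇒  r_B = 7 − 6 = 1

rB=1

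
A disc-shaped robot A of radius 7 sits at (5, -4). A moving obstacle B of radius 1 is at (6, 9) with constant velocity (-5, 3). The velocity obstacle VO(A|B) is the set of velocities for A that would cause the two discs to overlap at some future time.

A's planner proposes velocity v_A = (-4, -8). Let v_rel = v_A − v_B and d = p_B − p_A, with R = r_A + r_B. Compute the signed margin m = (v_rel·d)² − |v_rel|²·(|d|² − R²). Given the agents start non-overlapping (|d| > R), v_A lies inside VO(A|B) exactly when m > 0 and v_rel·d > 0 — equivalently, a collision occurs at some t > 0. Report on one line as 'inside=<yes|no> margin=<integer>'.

d = (1, 13),  |d|² = 170;  R = 7+1 = 8,  c = 170−8² = 106
v_rel = (1, -11),  |v_rel|² = 122;  v_rel·d = (1)·(1) + (-11)·(13) = -142
122·t² + 284·t + 106 = 0  ⇒  m = (-142)² − 122·106 = 7232
m = 7232 > 0,  v_rel·d = -142 < 0  ⇒  outside

inside=no margin=7232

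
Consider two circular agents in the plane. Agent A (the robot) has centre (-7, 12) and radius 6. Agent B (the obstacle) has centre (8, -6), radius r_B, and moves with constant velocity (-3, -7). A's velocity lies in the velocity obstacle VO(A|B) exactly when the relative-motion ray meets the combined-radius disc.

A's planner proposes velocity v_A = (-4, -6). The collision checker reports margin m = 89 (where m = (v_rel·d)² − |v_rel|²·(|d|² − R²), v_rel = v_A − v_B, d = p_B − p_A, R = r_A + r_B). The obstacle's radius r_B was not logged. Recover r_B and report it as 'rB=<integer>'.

m = 89
d = (15, -18);  v_rel = (-1, 1),  |v_rel|² = 2
v_rel×d = (-1)·(-18) − (1)·(15) = 3
since m = R²·2 − 3²:  R² = (9 + 89) / 2 = 49
R = √49 = 7  ⇒  r_B = 7 − 6 = 1

rB=1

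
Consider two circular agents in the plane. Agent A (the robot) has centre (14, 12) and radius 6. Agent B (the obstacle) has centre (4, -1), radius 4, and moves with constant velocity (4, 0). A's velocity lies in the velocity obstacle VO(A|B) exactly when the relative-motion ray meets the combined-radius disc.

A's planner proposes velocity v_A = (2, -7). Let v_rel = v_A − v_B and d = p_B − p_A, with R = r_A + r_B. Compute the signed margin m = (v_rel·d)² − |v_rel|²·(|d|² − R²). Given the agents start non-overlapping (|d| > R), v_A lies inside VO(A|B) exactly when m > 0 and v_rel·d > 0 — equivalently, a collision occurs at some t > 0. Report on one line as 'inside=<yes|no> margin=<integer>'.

d = (-10, -13),  |d|² = 269;  R = 6+4 = 10,  c = 269−10² = 169
v_rel = (-2, -7),  |v_rel|² = 53;  v_rel·d = (-2)·(-10) + (-7)·(-13) = 111
53·t² − 222·t + 169 = 0  ⇒  m = 111² − 53·169 = 3364
m = 3364 > 0,  v_rel·d = 111 > 0  ⇒  inside

inside=yes margin=3364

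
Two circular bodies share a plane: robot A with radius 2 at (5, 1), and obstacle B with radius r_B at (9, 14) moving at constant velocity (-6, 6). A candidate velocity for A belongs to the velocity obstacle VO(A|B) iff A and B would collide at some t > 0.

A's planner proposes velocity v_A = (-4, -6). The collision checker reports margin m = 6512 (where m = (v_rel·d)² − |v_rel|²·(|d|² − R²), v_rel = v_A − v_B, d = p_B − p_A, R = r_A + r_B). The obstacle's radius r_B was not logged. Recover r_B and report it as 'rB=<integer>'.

m = 6512
d = (4, 13);  v_rel = (2, -12),  |v_rel|² = 148
v_rel×d = (2)·(13) − (-12)·(4) = 74
since m = R²·148 − 74²:  R² = (5476 + 6512) / 148 = 81
R = √81 = 9  ⇒  r_B = 9 − 2 = 7

rB=7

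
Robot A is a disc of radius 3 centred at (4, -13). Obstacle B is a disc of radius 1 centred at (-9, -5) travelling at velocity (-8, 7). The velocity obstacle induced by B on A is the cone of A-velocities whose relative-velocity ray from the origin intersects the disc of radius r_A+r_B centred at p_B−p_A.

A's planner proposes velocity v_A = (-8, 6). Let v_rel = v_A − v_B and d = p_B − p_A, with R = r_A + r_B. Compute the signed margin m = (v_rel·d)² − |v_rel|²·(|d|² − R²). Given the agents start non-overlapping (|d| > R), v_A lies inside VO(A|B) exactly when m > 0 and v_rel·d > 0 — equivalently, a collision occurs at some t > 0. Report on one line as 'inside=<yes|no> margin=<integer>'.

d = (-13, 8),  |d|² = 233;  R = 3+1 = 4,  c = 233−4² = 217
v_rel = (0, -1),  |v_rel|² = 1;  v_rel·d = (0)·(-13) + (-1)·(8) = -8
1·t² + 16·t + 217 = 0  ⇒  m = (-8)² − 1·217 = -153
m = -153 < 0,  v_rel·d = -8 < 0  ⇒  outside

inside=no margin=-153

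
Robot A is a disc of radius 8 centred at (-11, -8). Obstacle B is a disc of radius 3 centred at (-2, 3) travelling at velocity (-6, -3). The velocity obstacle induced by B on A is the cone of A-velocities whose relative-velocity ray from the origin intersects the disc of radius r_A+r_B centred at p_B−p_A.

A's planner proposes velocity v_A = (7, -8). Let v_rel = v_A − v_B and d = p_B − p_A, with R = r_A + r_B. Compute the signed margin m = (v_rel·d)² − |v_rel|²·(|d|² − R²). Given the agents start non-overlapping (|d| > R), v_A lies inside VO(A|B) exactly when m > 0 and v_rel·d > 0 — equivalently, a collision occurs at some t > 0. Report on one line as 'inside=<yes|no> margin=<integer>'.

d = (9, 11),  |d|² = 202;  R = 8+3 = 11,  c = 202−11² = 81
v_rel = (13, -5),  |v_rel|² = 194;  v_rel·d = (13)·(9) + (-5)·(11) = 62
194·t² − 124·t + 81 = 0  ⇒  m = 62² − 194·81 = -11870
m = -11870 < 0,  v_rel·d = 62 > 0  ⇒  outside

inside=no margin=-11870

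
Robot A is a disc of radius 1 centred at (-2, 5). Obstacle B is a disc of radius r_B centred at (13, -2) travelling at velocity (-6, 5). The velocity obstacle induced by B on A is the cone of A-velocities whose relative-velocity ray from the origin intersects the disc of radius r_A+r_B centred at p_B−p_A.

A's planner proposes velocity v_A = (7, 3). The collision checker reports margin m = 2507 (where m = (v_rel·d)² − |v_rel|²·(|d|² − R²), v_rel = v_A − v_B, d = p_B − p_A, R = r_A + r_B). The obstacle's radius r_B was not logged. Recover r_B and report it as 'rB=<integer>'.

m = 2507
d = (15, -7);  v_rel = (13, -2),  |v_rel|² = 173
v_rel×d = (13)·(-7) − (-2)·(15) = -61
since m = R²·173 − (-61)²:  R² = (3721 + 2507) / 173 = 36
R = √36 = 6  ⇒  r_B = 6 − 1 = 5

rB=5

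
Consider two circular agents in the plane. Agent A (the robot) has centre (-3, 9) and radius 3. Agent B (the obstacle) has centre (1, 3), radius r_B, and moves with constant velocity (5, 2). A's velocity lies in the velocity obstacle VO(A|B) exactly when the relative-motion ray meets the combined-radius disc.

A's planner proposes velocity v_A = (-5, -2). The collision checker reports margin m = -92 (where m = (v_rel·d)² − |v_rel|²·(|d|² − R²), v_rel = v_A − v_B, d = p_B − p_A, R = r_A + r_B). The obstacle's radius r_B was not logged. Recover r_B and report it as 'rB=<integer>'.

m = -92
d = (4, -6);  v_rel = (-10, -4),  |v_rel|² = 116
v_rel×d = (-10)·(-6) − (-4)·(4) = 76
since m = R²·116 − 76²:  R² = (5776 + -92) / 116 = 49
R = √49 = 7  ⇒  r_B = 7 − 3 = 4

rB=4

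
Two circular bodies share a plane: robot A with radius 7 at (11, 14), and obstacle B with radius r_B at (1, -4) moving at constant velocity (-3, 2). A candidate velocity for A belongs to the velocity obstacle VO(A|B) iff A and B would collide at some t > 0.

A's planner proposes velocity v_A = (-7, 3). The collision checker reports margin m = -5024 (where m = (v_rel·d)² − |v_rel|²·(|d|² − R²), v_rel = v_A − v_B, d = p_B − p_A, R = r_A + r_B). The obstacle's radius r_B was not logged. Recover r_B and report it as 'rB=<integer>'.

m = -5024
d = (-10, -18);  v_rel = (-4, 1),  |v_rel|² = 17
v_rel×d = (-4)·(-18) − (1)·(-10) = 82
since m = R²·17 − 82²:  R² = (6724 + -5024) / 17 = 100
R = √100 = 10  ⇒  r_B = 10 − 7 = 3

rB=3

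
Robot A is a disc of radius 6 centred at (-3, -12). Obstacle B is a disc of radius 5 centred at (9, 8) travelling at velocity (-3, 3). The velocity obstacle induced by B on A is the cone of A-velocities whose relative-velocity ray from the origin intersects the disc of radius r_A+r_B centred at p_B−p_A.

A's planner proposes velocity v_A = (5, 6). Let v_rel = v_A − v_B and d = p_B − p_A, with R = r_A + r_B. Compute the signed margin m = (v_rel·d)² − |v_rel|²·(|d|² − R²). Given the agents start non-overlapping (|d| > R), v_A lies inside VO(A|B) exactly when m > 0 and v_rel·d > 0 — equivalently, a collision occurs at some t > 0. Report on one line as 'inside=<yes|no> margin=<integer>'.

d = (12, 20),  |d|² = 544;  R = 6+5 = 11,  c = 544−11² = 423
v_rel = (8, 3),  |v_rel|² = 73;  v_rel·d = (8)·(12) + (3)·(20) = 156
73·t² − 312·t + 423 = 0  ⇒  m = 156² − 73·423 = -6543
m = -6543 < 0,  v_rel·d = 156 > 0  ⇒  outside

inside=no margin=-6543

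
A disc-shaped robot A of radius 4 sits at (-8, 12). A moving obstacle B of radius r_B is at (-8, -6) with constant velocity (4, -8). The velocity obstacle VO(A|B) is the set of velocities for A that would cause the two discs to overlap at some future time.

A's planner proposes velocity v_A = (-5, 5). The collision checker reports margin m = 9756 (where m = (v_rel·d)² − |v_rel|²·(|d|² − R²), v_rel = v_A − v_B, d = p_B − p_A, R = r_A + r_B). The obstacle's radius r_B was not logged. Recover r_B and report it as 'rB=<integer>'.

m = 9756
d = (0, -18);  v_rel = (-9, 13),  |v_rel|² = 250
v_rel×d = (-9)·(-18) − (13)·(0) = 162
since m = R²·250 − 162²:  R² = (26244 + 9756) / 250 = 144
R = √144 = 12  ⇒  r_B = 12 − 4 = 8

rB=8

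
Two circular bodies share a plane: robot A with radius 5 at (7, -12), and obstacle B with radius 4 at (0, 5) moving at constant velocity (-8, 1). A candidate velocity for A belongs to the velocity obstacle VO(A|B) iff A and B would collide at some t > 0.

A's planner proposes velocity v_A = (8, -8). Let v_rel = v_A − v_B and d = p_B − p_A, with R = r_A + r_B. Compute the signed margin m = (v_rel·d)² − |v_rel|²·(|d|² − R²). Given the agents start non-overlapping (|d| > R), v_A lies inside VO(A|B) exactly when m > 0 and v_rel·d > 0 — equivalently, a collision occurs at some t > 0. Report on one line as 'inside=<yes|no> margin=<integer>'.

d = (-7, 17),  |d|² = 338;  R = 5+4 = 9,  c = 338−9² = 257
v_rel = (16, -9),  |v_rel|² = 337;  v_rel·d = (16)·(-7) + (-9)·(17) = -265
337·t² + 530·t + 257 = 0  ⇒  m = (-265)² − 337·257 = -16384
m = -16384 < 0,  v_rel·d = -265 < 0  ⇒  outside

inside=no margin=-16384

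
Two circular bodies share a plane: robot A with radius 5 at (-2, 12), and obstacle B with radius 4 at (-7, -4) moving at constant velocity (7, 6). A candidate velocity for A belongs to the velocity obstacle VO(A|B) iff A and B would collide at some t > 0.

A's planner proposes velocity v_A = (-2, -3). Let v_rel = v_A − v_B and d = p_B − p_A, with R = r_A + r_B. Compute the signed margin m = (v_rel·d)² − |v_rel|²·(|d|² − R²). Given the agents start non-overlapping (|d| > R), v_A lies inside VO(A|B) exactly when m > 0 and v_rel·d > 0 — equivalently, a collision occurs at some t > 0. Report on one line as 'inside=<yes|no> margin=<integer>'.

d = (-5, -16),  |d|² = 281;  R = 5+4 = 9,  c = 281−9² = 200
v_rel = (-9, -9),  |v_rel|² = 162;  v_rel·d = (-9)·(-5) + (-9)·(-16) = 189
162·t² − 378·t + 200 = 0  ⇒  m = 189² − 162·200 = 3321
m = 3321 > 0,  v_rel·d = 189 > 0  ⇒  inside

inside=yes margin=3321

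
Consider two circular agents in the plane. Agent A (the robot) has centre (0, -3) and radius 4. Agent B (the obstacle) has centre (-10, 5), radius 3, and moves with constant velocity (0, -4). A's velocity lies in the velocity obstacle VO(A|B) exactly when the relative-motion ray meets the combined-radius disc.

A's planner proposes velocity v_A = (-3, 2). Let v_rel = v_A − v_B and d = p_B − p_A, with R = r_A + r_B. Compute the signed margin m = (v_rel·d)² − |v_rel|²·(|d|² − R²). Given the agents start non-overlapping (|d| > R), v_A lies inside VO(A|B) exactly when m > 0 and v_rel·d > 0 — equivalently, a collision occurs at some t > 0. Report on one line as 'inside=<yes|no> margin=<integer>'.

d = (-10, 8),  |d|² = 164;  R = 4+3 = 7,  c = 164−7² = 115
v_rel = (-3, 6),  |v_rel|² = 45;  v_rel·d = (-3)·(-10) + (6)·(8) = 78
45·t² − 156·t + 115 = 0  ⇒  m = 78² − 45·115 = 909
m = 909 > 0,  v_rel·d = 78 > 0  ⇒  inside

inside=yes margin=909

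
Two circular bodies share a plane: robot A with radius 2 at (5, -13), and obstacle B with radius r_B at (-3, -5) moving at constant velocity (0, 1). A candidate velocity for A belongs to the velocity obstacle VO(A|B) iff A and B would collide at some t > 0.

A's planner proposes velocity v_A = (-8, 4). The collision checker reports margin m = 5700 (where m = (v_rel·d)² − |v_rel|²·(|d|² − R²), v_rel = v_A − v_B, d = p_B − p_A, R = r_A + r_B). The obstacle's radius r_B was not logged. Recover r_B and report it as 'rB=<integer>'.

m = 5700
d = (-8, 8);  v_rel = (-8, 3),  |v_rel|² = 73
v_rel×d = (-8)·(8) − (3)·(-8) = -40
since m = R²·73 − (-40)²:  R² = (1600 + 5700) / 73 = 100
R = √100 = 10  ⇒  r_B = 10 − 2 = 8

rB=8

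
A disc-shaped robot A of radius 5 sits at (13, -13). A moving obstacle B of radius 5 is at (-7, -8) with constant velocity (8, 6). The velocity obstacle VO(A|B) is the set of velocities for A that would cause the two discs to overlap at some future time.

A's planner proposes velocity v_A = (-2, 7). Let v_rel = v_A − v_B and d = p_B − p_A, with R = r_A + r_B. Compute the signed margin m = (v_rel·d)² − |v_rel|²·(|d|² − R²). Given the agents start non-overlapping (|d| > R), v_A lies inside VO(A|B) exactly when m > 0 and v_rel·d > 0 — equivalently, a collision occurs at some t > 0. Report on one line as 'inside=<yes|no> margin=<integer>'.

d = (-20, 5),  |d|² = 425;  R = 5+5 = 10,  c = 425−10² = 325
v_rel = (-10, 1),  |v_rel|² = 101;  v_rel·d = (-10)·(-20) + (1)·(5) = 205
101·t² − 410·t + 325 = 0  ⇒  m = 205² − 101·325 = 9200
m = 9200 > 0,  v_rel·d = 205 > 0  ⇒  inside

inside=yes margin=9200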